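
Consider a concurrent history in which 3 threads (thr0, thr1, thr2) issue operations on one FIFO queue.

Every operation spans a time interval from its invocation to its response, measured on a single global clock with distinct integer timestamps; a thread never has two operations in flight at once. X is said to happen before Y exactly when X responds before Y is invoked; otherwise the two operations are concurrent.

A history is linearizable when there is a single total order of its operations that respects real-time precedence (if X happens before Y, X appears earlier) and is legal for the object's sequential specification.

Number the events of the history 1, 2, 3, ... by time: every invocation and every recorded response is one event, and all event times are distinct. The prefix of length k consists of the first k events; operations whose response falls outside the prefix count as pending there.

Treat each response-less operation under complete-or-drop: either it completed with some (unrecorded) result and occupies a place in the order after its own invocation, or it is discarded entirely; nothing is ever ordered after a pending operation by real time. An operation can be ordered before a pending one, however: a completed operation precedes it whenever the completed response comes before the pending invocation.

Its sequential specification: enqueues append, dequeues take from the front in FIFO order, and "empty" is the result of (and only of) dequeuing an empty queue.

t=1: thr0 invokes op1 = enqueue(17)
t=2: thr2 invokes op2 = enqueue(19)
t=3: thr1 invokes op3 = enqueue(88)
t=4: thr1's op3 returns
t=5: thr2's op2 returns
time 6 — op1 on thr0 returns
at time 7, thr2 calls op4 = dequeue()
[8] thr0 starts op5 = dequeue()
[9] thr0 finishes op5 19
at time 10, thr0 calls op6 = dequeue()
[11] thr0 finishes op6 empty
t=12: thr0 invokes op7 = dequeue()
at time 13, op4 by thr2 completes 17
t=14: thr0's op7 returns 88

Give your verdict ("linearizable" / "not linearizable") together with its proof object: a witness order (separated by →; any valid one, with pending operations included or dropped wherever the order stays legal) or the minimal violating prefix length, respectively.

cut after 10 events: linearizable; cut after 11 events (op6 responds, time 11): not linearizable
every one of the 6 real-time-consistent orders over 5 completed FIFO queue ops fails the sequential spec
no completion choice of the 1 pending operation (op4) rescues it — every subset was tried
for example op1, op2, op3, op5, op6 (pending dropped) fails at step 4: op5 dequeue() → 19 is not legal there
for example op1, op3, op2, op5, op6 (pending dropped) fails at step 4: op5 dequeue() → 19 is not legal there

not linearizable — minimal violating prefix: 11 events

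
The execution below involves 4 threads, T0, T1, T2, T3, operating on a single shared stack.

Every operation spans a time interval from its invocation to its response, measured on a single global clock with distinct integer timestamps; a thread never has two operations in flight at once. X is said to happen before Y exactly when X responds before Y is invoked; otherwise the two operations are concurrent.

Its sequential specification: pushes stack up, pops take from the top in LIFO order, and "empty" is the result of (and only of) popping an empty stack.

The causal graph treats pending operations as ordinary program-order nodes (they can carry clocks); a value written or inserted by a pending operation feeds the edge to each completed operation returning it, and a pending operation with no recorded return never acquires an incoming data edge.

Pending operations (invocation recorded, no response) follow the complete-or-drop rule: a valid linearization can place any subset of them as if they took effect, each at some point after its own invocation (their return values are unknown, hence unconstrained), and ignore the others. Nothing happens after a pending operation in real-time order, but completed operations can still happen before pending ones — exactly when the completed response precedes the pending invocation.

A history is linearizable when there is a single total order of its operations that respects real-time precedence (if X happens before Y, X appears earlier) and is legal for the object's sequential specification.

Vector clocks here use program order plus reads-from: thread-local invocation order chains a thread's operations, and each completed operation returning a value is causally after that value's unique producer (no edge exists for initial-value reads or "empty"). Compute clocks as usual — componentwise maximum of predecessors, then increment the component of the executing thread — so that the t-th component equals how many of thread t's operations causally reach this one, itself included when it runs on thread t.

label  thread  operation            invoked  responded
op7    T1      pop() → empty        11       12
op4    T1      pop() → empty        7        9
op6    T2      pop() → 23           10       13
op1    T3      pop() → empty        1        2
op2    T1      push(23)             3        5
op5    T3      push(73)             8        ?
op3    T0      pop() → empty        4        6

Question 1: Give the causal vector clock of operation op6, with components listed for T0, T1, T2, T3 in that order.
(0, 1, 1, 0)

no predecessors for op1 (invoked 1): T3 increments from zero → (0, 0, 0, 1)
no predecessors for op2 (invoked 3): T1 increments from zero → (0, 1, 0, 0)
no predecessors for op3 (invoked 4): T0 increments from zero → (1, 0, 0, 0)
invoked at 8, op5 merges VC(op1)=(0, 0, 0, 1) and bumps T3's slot → (0, 0, 0, 2)
invoked at 10, op6 merges VC(op2)=(0, 1, 0, 0) and bumps T2's slot → (0, 1, 1, 0)
invoked at 7, op4 merges VC(op2)=(0, 1, 0, 0) and bumps T1's slot → (0, 2, 0, 0)
invoked at 11, op7 merges VC(op4)=(0, 2, 0, 0) and bumps T1's slot → (0, 3, 0, 0)
target: VC(op6) = (0, 1, 1, 0)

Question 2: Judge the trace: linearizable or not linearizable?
not linearizable

prefix check: 1..8 passes, 1..9 fails once op4's time-9 response joins
the 4 completed operations admit 2 real-time orders; each fails the stack replay
completion choices over the 1 pending operation (op5) were checked; none helps
sample order op1, op2, op3, op4 (pending dropped) stalls at step 3 — op3 pop() → empty has no legal effect
sample order op1, op3, op2, op4 (pending dropped) stalls at step 4 — op4 pop() → empty has no legal effect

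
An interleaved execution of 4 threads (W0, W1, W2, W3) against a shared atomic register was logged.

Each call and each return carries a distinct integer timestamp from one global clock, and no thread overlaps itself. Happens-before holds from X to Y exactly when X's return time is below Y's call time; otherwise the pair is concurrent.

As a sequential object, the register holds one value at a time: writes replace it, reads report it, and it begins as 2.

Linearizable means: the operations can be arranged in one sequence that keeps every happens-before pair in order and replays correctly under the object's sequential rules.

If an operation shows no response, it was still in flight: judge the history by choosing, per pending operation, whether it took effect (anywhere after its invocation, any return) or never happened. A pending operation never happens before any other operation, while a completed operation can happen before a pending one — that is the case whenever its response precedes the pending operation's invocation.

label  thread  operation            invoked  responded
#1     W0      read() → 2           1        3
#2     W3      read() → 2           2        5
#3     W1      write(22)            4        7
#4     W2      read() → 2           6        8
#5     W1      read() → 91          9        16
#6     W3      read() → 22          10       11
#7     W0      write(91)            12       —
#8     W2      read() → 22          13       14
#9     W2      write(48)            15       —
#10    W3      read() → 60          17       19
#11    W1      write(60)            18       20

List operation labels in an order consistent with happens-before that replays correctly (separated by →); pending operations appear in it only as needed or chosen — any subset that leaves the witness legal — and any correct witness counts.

#1 → #2 → #4 → #3 → #6 → #8 → #7 → #5 → #9 → #11 → #10

after step 1 (#1 read() → 2): value 2
after step 2 (#2 read() → 2): value 2
after step 3 (#4 read() → 2): value 2
after step 4 (#3 write(22)): value 22
after step 5 (#6 read() → 22): value 22
after step 6 (#8 read() → 22): value 22
after step 7 (#7 write(91) (pending, included)): value 91
after step 8 (#5 read() → 91): value 91
after step 9 (#9 write(48) (pending, included)): value 48
after step 10 (#11 write(60)): value 60
after step 11 (#10 read() → 60): value 60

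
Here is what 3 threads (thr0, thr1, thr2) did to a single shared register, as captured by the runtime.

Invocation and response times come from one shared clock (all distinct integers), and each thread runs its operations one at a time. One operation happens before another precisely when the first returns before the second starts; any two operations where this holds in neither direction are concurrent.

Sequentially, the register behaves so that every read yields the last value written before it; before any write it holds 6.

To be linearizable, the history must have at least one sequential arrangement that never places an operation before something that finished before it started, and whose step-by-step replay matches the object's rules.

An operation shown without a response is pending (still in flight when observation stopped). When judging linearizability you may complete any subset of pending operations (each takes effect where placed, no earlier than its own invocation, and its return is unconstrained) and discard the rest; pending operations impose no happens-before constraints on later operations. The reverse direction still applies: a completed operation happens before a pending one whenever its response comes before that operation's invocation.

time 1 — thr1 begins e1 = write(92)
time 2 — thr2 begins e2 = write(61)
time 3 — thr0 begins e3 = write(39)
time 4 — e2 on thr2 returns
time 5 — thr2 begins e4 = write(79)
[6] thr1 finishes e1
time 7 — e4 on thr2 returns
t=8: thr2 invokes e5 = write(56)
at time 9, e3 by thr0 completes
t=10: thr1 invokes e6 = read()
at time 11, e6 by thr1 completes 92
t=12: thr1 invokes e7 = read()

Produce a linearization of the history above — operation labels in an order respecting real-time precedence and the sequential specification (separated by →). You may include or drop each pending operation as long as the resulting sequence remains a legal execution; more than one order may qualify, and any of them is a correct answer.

after step 1 (e2 write(61)): value 61
after step 2 (e3 write(39)): value 39
after step 3 (e4 write(79)): value 79
after step 4 (e1 write(92)): value 92
after step 5 (e6 read() → 92): value 92

e2 → e3 → e4 → e1 → e6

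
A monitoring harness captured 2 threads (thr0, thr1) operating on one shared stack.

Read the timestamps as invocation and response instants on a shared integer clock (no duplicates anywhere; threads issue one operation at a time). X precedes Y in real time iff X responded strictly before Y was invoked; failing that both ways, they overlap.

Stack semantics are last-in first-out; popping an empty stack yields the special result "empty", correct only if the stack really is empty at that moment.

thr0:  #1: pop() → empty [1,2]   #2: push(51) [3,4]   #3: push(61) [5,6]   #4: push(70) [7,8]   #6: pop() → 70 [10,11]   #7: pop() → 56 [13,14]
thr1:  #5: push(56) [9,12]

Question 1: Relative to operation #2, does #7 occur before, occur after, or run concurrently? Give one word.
Answer: after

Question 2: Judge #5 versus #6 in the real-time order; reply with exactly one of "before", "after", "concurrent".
Answer: concurrent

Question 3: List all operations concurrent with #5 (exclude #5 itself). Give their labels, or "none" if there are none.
Answer: #6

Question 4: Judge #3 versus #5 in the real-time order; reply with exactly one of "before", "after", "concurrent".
Answer: before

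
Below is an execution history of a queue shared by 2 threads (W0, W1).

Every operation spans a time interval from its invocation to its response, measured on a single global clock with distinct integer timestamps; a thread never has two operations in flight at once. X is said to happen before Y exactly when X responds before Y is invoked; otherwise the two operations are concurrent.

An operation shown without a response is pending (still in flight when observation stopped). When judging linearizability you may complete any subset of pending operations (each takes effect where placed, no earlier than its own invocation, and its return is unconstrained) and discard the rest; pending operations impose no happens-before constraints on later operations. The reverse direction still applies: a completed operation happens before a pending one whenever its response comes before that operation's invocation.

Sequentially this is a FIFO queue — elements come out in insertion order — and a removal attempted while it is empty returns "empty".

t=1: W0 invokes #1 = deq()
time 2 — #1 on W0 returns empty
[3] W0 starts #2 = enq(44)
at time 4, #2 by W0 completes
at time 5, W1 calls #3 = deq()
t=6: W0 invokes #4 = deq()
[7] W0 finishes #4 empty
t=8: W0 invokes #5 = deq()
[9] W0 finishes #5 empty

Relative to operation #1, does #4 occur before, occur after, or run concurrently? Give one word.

after

#4 spans [6,7], #1 spans [1,2]
resp(#1)=2 < inv(#4)=6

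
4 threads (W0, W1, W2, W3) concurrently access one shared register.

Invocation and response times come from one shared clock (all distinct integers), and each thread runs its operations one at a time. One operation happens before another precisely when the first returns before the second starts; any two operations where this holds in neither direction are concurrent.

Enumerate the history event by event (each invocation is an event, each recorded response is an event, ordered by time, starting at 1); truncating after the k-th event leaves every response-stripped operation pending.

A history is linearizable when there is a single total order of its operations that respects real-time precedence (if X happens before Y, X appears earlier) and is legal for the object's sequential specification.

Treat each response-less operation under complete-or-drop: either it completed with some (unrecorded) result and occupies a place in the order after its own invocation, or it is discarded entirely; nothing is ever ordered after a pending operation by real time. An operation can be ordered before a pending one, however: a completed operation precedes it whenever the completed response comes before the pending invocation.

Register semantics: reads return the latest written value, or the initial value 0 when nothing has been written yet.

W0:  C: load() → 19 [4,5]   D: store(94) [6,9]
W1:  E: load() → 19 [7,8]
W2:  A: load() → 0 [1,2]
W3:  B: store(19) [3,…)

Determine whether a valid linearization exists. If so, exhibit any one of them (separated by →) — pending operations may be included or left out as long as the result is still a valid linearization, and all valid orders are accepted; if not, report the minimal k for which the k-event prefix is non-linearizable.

1. A load() → 0, leaving value 0
2. B store(19) (pending, included), leaving value 19
3. C load() → 19, leaving value 19
4. E load() → 19, leaving value 19
5. D store(94), leaving value 94

linearizable — witness: A → B → C → E → D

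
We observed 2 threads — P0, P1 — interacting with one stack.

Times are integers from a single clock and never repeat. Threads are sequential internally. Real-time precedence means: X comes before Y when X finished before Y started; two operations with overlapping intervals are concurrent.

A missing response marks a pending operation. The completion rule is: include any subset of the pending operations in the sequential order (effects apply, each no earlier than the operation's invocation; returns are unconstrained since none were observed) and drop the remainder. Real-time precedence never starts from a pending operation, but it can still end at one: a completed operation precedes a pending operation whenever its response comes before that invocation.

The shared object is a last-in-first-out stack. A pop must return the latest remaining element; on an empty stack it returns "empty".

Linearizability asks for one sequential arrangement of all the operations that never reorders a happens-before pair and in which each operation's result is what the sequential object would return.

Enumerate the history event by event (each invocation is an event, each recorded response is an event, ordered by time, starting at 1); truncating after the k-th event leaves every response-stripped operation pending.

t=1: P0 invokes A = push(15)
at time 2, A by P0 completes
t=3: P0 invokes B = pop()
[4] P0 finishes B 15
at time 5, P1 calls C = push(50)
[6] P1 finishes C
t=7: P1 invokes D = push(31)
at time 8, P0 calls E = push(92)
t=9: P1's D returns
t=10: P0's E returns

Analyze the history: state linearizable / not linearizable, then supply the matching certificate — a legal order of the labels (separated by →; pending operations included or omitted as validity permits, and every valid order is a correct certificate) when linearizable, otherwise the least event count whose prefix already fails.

step 1: A push(15) — stack <15>
step 2: B pop() → 15 — stack <>
step 3: C push(50) — stack <50>
step 4: D push(31) — stack <50,31>
step 5: E push(92) — stack <50,31,92>

linearizable — witness: A → B → C → D → E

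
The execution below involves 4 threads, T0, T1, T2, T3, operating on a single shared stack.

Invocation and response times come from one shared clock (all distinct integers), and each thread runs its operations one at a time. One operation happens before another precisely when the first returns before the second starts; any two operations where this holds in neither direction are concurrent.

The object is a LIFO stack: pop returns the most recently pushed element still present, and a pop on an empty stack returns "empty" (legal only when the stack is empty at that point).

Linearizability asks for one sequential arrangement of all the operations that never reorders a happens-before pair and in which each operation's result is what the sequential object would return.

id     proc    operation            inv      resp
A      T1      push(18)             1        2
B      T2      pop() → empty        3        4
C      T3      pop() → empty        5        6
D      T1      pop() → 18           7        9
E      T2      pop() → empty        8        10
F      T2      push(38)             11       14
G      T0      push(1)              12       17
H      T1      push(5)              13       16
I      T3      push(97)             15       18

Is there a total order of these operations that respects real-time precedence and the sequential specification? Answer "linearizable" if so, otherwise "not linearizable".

not linearizable

prefix check: 1..3 passes, 1..4 fails once B's time-4 response joins
the sole real-time-consistent order of 2 completed operations fails the stack replay
one such order, A, B, breaks at step 2 where B pop() → empty is illegal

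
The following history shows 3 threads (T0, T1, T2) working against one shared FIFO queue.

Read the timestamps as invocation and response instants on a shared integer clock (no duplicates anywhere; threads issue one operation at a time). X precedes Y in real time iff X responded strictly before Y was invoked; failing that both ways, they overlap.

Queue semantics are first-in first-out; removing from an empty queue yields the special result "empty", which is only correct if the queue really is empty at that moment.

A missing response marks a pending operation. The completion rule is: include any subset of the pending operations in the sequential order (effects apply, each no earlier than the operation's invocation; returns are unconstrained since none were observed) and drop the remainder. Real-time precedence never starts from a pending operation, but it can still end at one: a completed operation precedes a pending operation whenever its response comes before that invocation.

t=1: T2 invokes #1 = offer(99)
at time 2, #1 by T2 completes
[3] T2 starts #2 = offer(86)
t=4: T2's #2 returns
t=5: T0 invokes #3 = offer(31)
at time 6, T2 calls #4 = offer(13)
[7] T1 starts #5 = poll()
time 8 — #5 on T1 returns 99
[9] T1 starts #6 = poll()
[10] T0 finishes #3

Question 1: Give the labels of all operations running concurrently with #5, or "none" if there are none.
overlap test against #5 [7,8]: concurrent iff the interval meets 7..8
#1 [1,2]: before
#2 [3,4]: before
#3 [5,10]: concurrent
#4 [6,…): concurrent
#6 [9,…): after

#3, #4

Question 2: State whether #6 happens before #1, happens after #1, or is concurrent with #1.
#6 spans [9,…), #1 spans [1,2]
resp(#1)=2 < inv(#6)=9

after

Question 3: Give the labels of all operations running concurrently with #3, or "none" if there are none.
#3 spans [5,10]: anything still running between times 5 and 10 counts as concurrent
#1 [1,2]: before
#2 [3,4]: before
#4 [6,…): concurrent
#5 [7,8]: concurrent
#6 [9,…): concurrent

#4, #5, #6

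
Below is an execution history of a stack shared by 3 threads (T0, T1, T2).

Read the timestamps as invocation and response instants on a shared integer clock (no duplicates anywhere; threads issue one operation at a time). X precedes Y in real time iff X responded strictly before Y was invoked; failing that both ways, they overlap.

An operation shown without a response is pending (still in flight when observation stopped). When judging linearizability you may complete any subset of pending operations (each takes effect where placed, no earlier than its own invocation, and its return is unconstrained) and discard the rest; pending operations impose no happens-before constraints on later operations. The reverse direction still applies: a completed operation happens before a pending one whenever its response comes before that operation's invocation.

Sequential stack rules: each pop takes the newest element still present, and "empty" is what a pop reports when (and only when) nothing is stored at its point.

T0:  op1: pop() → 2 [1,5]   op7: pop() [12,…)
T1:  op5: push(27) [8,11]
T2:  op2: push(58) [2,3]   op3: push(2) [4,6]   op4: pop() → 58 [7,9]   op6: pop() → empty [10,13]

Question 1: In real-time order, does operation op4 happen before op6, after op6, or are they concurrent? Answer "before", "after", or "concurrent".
Answer: before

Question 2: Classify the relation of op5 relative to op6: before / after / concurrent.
Answer: concurrent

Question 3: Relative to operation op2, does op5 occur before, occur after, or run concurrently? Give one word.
Answer: after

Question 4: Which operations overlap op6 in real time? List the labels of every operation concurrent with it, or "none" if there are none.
Answer: op5, op7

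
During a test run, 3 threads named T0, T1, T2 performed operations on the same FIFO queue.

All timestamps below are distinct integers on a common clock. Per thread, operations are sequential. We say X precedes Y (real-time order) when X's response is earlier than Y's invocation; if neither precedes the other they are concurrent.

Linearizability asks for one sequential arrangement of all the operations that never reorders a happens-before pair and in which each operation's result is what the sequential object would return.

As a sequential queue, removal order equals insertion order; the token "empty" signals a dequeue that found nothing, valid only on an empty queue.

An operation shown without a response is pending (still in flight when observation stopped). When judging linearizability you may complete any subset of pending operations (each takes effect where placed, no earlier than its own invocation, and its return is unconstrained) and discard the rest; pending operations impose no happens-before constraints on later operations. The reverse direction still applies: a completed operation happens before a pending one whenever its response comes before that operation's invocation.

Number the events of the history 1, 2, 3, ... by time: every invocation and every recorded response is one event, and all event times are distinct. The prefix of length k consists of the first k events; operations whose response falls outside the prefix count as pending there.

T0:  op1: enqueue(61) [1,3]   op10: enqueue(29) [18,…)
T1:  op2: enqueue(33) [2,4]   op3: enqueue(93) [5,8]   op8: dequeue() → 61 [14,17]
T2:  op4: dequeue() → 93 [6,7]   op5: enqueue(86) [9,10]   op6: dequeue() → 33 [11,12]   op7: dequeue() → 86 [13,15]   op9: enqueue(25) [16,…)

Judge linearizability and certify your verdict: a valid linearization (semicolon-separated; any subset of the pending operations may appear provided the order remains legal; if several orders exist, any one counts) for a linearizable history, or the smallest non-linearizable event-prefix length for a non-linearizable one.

not linearizable — minimal violating prefix: 7 events

prefix check: 1..6 passes, 1..7 fails once op4's time-7 response joins
checked exhaustively: 2 real-time-consistent orders of 3 completed operations, zero legal FIFO queue replays
no completion choice of the 1 pending operation (op3) rescues it — every subset was tried
for example op1, op2, op4 (pending dropped) fails at step 3: op4 dequeue() → 93 is not legal there
for example op2, op1, op4 (pending dropped) fails at step 3: op4 dequeue() → 93 is not legal there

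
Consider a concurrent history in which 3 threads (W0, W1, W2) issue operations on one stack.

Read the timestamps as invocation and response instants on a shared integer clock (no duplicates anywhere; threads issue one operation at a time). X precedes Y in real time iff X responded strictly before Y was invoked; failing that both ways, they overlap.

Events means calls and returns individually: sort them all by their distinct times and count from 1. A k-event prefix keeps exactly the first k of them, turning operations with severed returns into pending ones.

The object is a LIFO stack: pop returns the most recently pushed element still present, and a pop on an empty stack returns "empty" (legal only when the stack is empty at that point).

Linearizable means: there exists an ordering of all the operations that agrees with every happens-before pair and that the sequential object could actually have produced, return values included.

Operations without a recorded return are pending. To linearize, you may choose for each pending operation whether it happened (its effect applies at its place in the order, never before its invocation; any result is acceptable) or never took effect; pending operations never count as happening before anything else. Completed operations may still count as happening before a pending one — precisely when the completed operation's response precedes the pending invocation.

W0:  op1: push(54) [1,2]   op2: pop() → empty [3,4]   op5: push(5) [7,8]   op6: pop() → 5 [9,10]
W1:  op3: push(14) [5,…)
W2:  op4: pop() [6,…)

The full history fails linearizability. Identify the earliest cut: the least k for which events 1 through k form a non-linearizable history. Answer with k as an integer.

4

one valid order for events 1..3 is op1:
step 1: op1 push(54) — stack <54>
with event 4 included (op2 responding at time 4), all real-time-consistent orders fail
for example op1, op2 fails at step 2: op2 pop() → empty is not legal there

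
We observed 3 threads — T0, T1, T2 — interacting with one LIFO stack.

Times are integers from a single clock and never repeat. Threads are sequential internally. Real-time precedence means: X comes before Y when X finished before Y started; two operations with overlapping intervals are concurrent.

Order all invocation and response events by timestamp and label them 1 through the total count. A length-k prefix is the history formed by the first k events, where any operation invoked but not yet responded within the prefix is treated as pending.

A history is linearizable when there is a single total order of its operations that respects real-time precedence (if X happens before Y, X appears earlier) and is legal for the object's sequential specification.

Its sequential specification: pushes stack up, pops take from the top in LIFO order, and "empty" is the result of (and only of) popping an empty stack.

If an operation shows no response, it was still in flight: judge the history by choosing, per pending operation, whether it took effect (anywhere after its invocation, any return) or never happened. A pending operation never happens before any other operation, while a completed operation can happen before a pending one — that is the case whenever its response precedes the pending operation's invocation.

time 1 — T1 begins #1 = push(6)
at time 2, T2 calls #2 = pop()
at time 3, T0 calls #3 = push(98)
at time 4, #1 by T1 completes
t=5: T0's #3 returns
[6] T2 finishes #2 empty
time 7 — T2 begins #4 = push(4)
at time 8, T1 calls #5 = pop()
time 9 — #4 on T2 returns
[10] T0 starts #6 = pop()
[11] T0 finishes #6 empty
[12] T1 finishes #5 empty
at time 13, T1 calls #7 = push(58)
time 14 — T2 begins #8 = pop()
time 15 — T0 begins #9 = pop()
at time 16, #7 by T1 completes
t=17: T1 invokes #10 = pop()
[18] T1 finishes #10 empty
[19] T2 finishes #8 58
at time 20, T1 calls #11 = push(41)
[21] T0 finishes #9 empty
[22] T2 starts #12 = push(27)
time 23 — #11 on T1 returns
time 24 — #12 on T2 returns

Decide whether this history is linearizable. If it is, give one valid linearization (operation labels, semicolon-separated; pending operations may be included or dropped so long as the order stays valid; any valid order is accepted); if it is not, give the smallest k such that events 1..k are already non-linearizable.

the violation lands at event 11, #6's response at time 11: events 1..10 linearize, events 1..11 do not
the 5 completed operations admit 6 real-time orders; each fails the LIFO stack replay
every completion of the 1 pending operation (#5) was checked; none linearizes
sample order #1, #2, #3, #4, #6 (pending dropped) stalls at step 2 — #2 pop() → empty has no legal effect
sample order #1, #3, #2, #4, #6 (pending dropped) stalls at step 3 — #2 pop() → empty has no legal effect

not linearizable — minimal violating prefix: 11 events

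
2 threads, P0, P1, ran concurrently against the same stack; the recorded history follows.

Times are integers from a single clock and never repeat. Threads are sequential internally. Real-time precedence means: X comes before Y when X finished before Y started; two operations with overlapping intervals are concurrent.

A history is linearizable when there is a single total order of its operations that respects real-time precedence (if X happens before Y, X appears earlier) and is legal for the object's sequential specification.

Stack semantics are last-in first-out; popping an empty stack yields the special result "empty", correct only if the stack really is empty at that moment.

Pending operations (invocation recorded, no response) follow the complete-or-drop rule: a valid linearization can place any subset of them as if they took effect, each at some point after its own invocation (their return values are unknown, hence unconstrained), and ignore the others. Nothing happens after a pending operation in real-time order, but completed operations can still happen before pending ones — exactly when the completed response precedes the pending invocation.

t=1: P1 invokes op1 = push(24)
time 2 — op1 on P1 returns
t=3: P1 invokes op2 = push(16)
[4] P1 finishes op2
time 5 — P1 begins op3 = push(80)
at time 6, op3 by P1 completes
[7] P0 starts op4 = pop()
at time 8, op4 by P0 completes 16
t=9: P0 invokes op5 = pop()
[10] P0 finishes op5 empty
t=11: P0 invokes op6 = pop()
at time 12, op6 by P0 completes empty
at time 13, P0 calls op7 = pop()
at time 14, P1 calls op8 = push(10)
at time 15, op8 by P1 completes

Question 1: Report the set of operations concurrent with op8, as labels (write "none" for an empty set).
op7

op8 runs from 14 to 15; window-overlapping ops are concurrent
op1 [1,2]: before
op2 [3,4]: before
op3 [5,6]: before
op4 [7,8]: before
op5 [9,10]: before
op6 [11,12]: before
op7 [13,…): concurrent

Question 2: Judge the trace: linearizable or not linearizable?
not linearizable

the violation lands at event 8, op4's response at time 8: events 1..7 linearize, events 1..8 do not
the sole real-time-consistent order of 4 completed operations fails the stack replay
one such order, op1, op2, op3, op4, breaks at step 4 where op4 pop() → 16 is illegal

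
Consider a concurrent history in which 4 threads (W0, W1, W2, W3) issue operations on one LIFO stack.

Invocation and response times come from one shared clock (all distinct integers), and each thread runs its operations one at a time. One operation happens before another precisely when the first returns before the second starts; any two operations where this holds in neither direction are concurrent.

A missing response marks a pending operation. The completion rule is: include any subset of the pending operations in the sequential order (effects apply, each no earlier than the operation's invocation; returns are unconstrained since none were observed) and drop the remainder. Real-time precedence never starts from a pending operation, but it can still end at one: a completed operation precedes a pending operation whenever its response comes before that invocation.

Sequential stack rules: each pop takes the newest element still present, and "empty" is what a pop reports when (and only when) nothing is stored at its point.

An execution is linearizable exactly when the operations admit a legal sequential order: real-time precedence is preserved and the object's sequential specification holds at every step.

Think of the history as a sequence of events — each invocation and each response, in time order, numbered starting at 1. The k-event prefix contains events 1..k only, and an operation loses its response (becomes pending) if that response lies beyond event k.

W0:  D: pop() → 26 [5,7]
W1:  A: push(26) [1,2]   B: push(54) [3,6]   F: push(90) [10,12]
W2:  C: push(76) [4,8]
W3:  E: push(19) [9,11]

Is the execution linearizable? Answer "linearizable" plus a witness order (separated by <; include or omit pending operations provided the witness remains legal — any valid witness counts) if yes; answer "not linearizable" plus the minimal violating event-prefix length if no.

after step 1 (A push(26)): stack <26>
after step 2 (D pop() → 26): stack <>
after step 3 (B push(54)): stack <54>
after step 4 (C push(76)): stack <54,76>
after step 5 (E push(19)): stack <54,76,19>
after step 6 (F push(90)): stack <54,76,19,90>

linearizable — witness: A < D < B < C < E < F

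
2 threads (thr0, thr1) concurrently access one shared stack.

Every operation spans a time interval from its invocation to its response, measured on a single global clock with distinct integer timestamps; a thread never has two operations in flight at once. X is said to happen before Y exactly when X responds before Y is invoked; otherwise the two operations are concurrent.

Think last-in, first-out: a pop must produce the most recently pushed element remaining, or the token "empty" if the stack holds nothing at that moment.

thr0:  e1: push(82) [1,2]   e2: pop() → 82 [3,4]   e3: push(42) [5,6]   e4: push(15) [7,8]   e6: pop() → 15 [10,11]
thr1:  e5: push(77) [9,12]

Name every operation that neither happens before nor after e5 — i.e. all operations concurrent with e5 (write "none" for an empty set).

overlap test against e5 [9,12]: concurrent iff the interval meets 9..12
e1 [1,2]: before
e2 [3,4]: before
e3 [5,6]: before
e4 [7,8]: before
e6 [10,11]: concurrent

e6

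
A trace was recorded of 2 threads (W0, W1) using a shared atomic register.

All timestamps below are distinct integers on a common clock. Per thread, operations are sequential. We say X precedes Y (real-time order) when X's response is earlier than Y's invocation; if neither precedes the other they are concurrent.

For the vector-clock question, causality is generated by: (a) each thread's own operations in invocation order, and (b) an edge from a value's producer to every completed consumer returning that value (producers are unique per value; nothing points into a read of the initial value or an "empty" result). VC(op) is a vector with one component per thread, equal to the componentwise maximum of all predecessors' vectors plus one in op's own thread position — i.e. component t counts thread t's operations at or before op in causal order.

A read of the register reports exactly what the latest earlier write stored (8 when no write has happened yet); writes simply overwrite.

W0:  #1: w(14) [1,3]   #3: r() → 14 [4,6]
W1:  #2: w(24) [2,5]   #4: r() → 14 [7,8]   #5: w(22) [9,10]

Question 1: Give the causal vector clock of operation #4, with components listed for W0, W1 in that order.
VC(#2, invoked at 2): no causal predecessors; +1 on W1 → (0, 1)
VC(#1, invoked at 1): no causal predecessors; +1 on W0 → (1, 0)
#3, invoked 4, takes VC(#1)=(1, 0) under max, adds 1 for W0 → (2, 0)
#4, invoked 7, takes VC(#1)=(1, 0), VC(#2)=(0, 1) under max, adds 1 for W1 → (1, 2)
#5, invoked 9, takes VC(#4)=(1, 2) under max, adds 1 for W1 → (1, 3)
target: VC(#4) = (1, 2)

(1, 2)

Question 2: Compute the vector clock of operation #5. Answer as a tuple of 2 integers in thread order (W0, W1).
invoked at 2, #2 has no predecessors; its own W1 bump gives (0, 1)
invoked at 1, #1 has no predecessors; its own W0 bump gives (1, 0)
invoked at 4, #3 merges VC(#1)=(1, 0) and bumps W0's slot → (2, 0)
invoked at 7, #4 merges VC(#1)=(1, 0), VC(#2)=(0, 1) and bumps W1's slot → (1, 2)
invoked at 9, #5 merges VC(#4)=(1, 2) and bumps W1's slot → (1, 3)
target: VC(#5) = (1, 3)

(1, 3)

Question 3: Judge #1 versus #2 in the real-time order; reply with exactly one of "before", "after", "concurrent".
#1 spans [1,3], #2 spans [2,5]
the intervals overlap in both directions

concurrent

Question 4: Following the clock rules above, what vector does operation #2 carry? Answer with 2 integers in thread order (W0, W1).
no predecessors for #2 (invoked 2): W1 increments from zero → (0, 1)
no predecessors for #1 (invoked 1): W0 increments from zero → (1, 0)
VC(#3, invoked at 4): max of VC(#1)=(1, 0), then +1 on thread W0 → (2, 0)
VC(#4, invoked at 7): max of VC(#1)=(1, 0), VC(#2)=(0, 1), then +1 on thread W1 → (1, 2)
VC(#5, invoked at 9): max of VC(#4)=(1, 2), then +1 on thread W1 → (1, 3)
target: VC(#2) = (0, 1)

(0, 1)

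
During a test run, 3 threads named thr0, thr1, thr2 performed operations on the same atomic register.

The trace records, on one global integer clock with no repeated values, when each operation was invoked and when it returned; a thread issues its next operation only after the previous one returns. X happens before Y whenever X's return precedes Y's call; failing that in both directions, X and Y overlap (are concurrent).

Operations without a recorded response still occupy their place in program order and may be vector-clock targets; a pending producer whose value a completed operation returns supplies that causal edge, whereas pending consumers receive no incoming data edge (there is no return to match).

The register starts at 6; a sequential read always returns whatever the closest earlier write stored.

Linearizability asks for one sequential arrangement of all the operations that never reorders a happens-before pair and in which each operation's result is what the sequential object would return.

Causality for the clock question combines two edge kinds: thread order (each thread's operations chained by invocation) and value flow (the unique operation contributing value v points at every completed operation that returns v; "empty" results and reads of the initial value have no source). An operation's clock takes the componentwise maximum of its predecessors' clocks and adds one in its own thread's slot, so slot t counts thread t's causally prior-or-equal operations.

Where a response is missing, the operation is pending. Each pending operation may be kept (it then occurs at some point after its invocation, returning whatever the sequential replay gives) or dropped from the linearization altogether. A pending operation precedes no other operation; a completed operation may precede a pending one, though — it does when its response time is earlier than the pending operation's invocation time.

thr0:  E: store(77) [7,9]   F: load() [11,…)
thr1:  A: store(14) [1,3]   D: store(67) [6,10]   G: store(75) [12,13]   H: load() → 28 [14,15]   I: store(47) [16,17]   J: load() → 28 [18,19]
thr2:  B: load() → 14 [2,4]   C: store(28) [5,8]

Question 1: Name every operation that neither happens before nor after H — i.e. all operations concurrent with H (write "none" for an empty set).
Answer: F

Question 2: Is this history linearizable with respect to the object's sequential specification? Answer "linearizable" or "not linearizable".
prefix check: 1..14 passes, 1..15 fails once H's time-15 response joins
every one of the 12 real-time-consistent orders over 7 completed atomic register ops fails the sequential spec
include/drop combinations of the 1 pending operation (F) were all tried; none helps
sample order A, B, C, D, E, G, H (pending dropped) stalls at step 7 — H load() → 28 has no legal effect
sample order A, B, C, E, D, G, H (pending dropped) stalls at step 7 — H load() → 28 has no legal effect

not linearizable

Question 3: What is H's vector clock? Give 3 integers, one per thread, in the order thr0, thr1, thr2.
Answer: (0, 4, 2)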